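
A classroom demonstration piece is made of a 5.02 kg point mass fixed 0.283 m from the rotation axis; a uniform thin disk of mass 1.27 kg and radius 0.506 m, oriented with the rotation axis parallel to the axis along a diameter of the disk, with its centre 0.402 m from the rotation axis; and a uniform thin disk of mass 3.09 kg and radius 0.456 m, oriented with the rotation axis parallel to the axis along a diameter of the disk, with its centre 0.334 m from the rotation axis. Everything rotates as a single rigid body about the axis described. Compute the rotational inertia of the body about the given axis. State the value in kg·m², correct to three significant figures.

1.19

Point mass: I_cm = 0; centre at d = 0.283 m, so the parallel axis theorem gives I = 0 + (5.02)(0.283)² = 0.40205 kg·m².
Thin disk: I_cm = (1/4)MR² = (1/4)(1.27)(0.506)² = 0.081291 kg·m²; centre at d = 0.402 m, so the parallel axis theorem gives I = 0.081291 + (1.27)(0.402)² = 0.28653 kg·m².
Thin disk: I_cm = (1/4)MR² = (1/4)(3.09)(0.456)² = 0.16063 kg·m²; centre at d = 0.334 m, so the parallel axis theorem gives I = 0.16063 + (3.09)(0.334)² = 0.50534 kg·m².
Total I = 0.40205 + 0.28653 + 0.50534 = 1.1939 kg·m².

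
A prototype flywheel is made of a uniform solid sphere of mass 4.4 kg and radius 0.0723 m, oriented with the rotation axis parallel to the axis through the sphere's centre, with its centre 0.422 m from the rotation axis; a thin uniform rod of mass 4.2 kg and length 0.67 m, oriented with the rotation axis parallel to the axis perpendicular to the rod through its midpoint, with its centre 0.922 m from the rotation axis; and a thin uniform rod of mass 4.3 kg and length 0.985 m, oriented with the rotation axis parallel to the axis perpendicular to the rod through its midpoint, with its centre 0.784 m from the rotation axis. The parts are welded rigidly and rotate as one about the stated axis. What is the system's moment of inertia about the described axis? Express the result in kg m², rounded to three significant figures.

7.51

Solid sphere: I_cm = (2/5)MR² = (2/5)(4.4)(0.0723)² = 0.0092 kg m²; centre at d = 0.422 m, so the parallel axis theorem gives I = 0.0092 + (4.4)(0.422)² = 0.79277 kg m².
Thin rod: I_cm = (1/12)ML² = (1/12)(4.2)(0.67)² = 0.15712 kg m²; centre at d = 0.922 m, so the parallel axis theorem gives I = 0.15712 + (4.2)(0.922)² = 3.7275 kg m².
Thin rod: I_cm = (1/12)ML² = (1/12)(4.3)(0.985)² = 0.34766 kg m²; centre at d = 0.784 m, so the parallel axis theorem gives I = 0.34766 + (4.3)(0.784)² = 2.9907 kg m².
Total I = 0.79277 + 3.7275 + 2.9907 = 7.5109 kg m².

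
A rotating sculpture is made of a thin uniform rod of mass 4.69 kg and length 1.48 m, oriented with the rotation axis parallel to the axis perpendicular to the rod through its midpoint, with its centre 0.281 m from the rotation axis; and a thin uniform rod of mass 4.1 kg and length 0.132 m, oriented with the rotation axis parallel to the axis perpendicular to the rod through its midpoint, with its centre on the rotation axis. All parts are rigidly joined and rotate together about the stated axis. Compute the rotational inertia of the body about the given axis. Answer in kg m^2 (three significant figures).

Thin rod: I_cm = (1/12)ML² = (1/12)(4.69)(1.48)² = 0.85608 kg m^2; centre at d = 0.281 m, so I = I_cm + Md² gives I = 0.85608 + (4.69)(0.281)² = 1.2264 kg m^2.
Thin rod: I_cm = (1/12)ML² = (1/12)(4.1)(0.132)² = 0.0059532 kg m^2; axis through the centre, so I = 0.0059532 kg m^2.
Total I = 1.2264 + 0.0059532 = 1.2324 kg m^2.

1.23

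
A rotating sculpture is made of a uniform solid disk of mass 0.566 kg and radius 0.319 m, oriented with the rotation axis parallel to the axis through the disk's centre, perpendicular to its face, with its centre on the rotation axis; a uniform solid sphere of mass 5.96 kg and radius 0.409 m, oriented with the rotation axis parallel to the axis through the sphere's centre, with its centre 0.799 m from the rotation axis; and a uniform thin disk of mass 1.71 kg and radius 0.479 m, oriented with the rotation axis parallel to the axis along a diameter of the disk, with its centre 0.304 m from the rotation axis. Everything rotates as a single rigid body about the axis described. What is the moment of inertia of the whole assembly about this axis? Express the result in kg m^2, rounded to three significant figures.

4.49

Solid disk: I_cm = (1/2)MR² = (1/2)(0.566)(0.319)² = 0.028798 kg m^2; axis through the centre, so I = 0.028798 kg m^2.
Solid sphere: I_cm = (2/5)MR² = (2/5)(5.96)(0.409)² = 0.3988 kg m^2; centre at d = 0.799 m, so I = I_cm + Md² gives I = 0.3988 + (5.96)(0.799)² = 4.2037 kg m^2.
Thin disk: I_cm = (1/4)MR² = (1/4)(1.71)(0.479)² = 0.098086 kg m^2; centre at d = 0.304 m, so I = I_cm + Md² gives I = 0.098086 + (1.71)(0.304)² = 0.25612 kg m^2.
Total I = 0.028798 + 4.2037 + 0.25612 = 4.4886 kg m^2.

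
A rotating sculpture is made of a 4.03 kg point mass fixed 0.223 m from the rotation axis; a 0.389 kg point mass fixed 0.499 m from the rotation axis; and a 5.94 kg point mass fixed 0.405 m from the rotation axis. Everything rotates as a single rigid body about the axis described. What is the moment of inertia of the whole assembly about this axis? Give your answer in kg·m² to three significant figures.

1.27

Point mass: I_cm = 0; centre at d = 0.223 m, so I = I_cm + Md² gives I = 0 + (4.03)(0.223)² = 0.20041 kg·m².
Point mass: I_cm = 0; centre at d = 0.499 m, so I = I_cm + Md² gives I = 0 + (0.389)(0.499)² = 0.096861 kg·m².
Point mass: I_cm = 0; centre at d = 0.405 m, so I = I_cm + Md² gives I = 0 + (5.94)(0.405)² = 0.97431 kg·m².
Total I = 0.20041 + 0.096861 + 0.97431 = 1.2716 kg·m².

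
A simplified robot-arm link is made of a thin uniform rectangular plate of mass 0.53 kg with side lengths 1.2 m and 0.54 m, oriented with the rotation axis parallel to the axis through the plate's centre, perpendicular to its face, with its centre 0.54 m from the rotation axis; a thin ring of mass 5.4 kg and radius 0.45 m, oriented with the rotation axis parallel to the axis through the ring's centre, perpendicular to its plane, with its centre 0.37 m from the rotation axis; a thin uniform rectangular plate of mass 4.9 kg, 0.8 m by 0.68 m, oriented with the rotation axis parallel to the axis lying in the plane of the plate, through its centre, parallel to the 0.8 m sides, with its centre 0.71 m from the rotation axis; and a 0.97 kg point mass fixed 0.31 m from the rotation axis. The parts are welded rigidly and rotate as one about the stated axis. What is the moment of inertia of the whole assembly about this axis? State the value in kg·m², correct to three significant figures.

4.82

Rectangular plate: I_cm = (1/12)M(a²+b²) = (1/12)(0.53)[(1.2)² + (0.54)²] = 0.076479 kg·m²; centre at d = 0.54 m, so the parallel axis theorem gives I = 0.076479 + (0.53)(0.54)² = 0.23103 kg·m².
Thin ring: I_cm = MR² = (5.4)(0.45)² = 1.0935 kg·m²; centre at d = 0.37 m, so the parallel axis theorem gives I = 1.0935 + (5.4)(0.37)² = 1.8328 kg·m².
Rectangular plate: I_cm = (1/12)Mb² = (1/12)(4.9)(0.68)² = 0.18881 kg·m²; centre at d = 0.71 m, so the parallel axis theorem gives I = 0.18881 + (4.9)(0.71)² = 2.6589 kg·m².
Point mass: I_cm = 0; centre at d = 0.31 m, so the parallel axis theorem gives I = 0 + (0.97)(0.31)² = 0.093217 kg·m².
Total I = 0.23103 + 1.8328 + 2.6589 + 0.093217 = 4.8159 kg·m².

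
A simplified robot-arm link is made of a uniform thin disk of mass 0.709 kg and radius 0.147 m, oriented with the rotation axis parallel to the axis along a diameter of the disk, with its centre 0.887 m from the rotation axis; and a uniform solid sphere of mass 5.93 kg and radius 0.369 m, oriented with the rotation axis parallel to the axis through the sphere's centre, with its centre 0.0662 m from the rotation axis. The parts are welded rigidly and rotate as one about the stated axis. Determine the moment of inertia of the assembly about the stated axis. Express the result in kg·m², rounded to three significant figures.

Thin disk: I_cm = (1/4)MR² = (1/4)(0.709)(0.147)² = 0.0038302 kg·m²; centre at d = 0.887 m, so I = I_cm + Md² gives I = 0.0038302 + (0.709)(0.887)² = 0.56165 kg·m².
Solid sphere: I_cm = (2/5)MR² = (2/5)(5.93)(0.369)² = 0.32297 kg·m²; centre at d = 0.0662 m, so I = I_cm + Md² gives I = 0.32297 + (5.93)(0.0662)² = 0.34896 kg·m².
Total I = 0.56165 + 0.34896 = 0.91061 kg·m².

0.911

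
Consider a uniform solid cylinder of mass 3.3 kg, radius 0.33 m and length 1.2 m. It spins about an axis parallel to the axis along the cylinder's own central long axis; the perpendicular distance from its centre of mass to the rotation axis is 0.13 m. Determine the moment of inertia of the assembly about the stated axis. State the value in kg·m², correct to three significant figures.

I_cm = (1/2)MR² = (1/2)(3.3)(0.33)² = 0.17969 kg·m²; centre at d = 0.13 m, so the parallel axis theorem gives I = 0.17969 + (3.3)(0.13)² = 0.23546 kg·m².

0.235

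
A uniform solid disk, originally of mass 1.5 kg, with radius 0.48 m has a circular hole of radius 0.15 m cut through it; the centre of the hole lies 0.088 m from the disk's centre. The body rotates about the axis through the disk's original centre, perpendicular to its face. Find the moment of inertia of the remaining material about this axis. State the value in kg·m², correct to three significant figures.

Unpierced body about its centre: I₀ = (1/2)MR² = (1/2)(1.5)(0.48)² = 0.1728 kg·m².
The removed disk has mass m = M·(r/R)² = (1.5)(0.15/0.48)² = 0.14648 kg (same uniform areal density).
Its moment of inertia about the rotation axis (parallel-axis theorem): I_hole = (1/2)mr² + md² = (1/2)(0.14648)(0.15)² + (0.14648)(0.088)² = 0.0027823 kg·m².
Treating the hole as negative mass, I = I₀ − I_hole = 0.1728 − 0.0027823 = 0.17002 kg·m².

0.170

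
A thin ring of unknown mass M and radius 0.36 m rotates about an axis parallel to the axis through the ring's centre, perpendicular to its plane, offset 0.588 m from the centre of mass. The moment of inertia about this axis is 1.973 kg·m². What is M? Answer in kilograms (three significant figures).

I = I_cm + Md² = MR² + Md² = M·[1·(0.36)² + (0.588)²] = M·0.47534.
So M = 1.973 / 0.47534 = 4.1507 kg.

4.15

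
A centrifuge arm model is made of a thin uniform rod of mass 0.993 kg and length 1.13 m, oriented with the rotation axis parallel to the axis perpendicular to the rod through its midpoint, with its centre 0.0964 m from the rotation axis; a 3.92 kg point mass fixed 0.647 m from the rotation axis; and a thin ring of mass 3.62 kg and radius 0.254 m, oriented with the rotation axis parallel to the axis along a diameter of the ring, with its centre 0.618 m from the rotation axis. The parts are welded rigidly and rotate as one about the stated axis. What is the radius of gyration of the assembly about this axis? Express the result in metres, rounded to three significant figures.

Thin rod: I_cm = (1/12)ML² = (1/12)(0.993)(1.13)² = 0.10566 kg·m²; centre at d = 0.0964 m, so I = I_cm + Md² gives I = 0.10566 + (0.993)(0.0964)² = 0.11489 kg·m².
Point mass: I_cm = 0; centre at d = 0.647 m, so I = I_cm + Md² gives I = 0 + (3.92)(0.647)² = 1.6409 kg·m².
Thin ring: I_cm = (1/2)MR² = (1/2)(3.62)(0.254)² = 0.11677 kg·m²; centre at d = 0.618 m, so I = I_cm + Md² gives I = 0.11677 + (3.62)(0.618)² = 1.4993 kg·m².
Total I = 3.2552 kg·m²; total mass M = 8.533 kg.
k = √(I/M) = √(3.2552/8.533) = 0.61764 m.

0.618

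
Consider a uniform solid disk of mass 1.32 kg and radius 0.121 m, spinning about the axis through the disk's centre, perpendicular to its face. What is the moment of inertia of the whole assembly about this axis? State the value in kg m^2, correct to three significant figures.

I_cm = (1/2)MR² = (1/2)(1.32)(0.121)² = 0.0096631 kg m^2; axis through the centre, so I = 0.0096631 kg m^2.

0.00966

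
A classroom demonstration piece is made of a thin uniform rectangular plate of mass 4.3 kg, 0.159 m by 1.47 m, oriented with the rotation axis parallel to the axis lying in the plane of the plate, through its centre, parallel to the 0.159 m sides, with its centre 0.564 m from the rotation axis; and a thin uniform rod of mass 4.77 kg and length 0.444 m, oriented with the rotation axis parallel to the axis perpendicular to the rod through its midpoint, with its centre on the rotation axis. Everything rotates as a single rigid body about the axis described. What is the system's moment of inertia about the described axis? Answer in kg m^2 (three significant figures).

Rectangular plate: I_cm = (1/12)Mb² = (1/12)(4.3)(1.47)² = 0.77432 kg m^2; centre at d = 0.564 m, so the parallel axis theorem gives I = 0.77432 + (4.3)(0.564)² = 2.1421 kg m^2.
Thin rod: I_cm = (1/12)ML² = (1/12)(4.77)(0.444)² = 0.078362 kg m^2; axis through the centre, so I = 0.078362 kg m^2.
Total I = 2.1421 + 0.078362 = 2.2205 kg m^2.

2.22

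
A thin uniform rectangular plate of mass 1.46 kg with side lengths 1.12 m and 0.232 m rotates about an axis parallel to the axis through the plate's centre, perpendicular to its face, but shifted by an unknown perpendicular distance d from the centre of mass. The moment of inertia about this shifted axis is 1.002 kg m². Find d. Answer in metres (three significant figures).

About the centre-of-mass axis, I_cm = (1/12)M(a²+b²) = (1/12)(1.46)[(1.12)² + (0.232)²] = 0.15917 kg m².
Parallel axis theorem: I = I_cm + Md², so Md² = 1.002 − 0.15917 = 0.84283 kg m².
d = √(0.84283 / 1.46) = 0.75979 m.

0.760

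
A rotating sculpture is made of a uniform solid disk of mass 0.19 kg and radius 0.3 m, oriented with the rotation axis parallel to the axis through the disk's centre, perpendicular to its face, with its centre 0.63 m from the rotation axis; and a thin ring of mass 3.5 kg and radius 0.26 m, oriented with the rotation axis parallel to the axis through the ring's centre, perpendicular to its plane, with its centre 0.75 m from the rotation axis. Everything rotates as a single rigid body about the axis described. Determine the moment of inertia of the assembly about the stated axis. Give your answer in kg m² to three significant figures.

2.29

Solid disk: I_cm = (1/2)MR² = (1/2)(0.19)(0.3)² = 0.00855 kg m²; centre at d = 0.63 m, so the parallel axis theorem gives I = 0.00855 + (0.19)(0.63)² = 0.083961 kg m².
Thin ring: I_cm = MR² = (3.5)(0.26)² = 0.2366 kg m²; centre at d = 0.75 m, so the parallel axis theorem gives I = 0.2366 + (3.5)(0.75)² = 2.2054 kg m².
Total I = 0.083961 + 2.2054 = 2.2893 kg m².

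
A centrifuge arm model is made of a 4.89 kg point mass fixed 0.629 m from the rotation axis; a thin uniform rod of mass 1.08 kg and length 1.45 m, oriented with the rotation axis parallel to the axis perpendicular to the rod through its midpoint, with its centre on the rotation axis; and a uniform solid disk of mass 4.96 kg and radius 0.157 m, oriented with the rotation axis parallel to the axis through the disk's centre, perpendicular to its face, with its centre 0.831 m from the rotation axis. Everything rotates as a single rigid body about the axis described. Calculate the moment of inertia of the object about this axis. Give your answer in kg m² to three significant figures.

Point mass: I_cm = 0; centre at d = 0.629 m, so the parallel axis theorem gives I = 0 + (4.89)(0.629)² = 1.9347 kg m².
Thin rod: I_cm = (1/12)ML² = (1/12)(1.08)(1.45)² = 0.18923 kg m²; axis through the centre, so I = 0.18923 kg m².
Solid disk: I_cm = (1/2)MR² = (1/2)(4.96)(0.157)² = 0.06113 kg m²; centre at d = 0.831 m, so the parallel axis theorem gives I = 0.06113 + (4.96)(0.831)² = 3.4863 kg m².
Total I = 1.9347 + 0.18923 + 3.4863 = 5.6102 kg m².

5.61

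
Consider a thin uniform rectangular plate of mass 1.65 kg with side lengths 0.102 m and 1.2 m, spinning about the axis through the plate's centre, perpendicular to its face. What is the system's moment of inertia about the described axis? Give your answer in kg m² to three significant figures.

0.199

I_cm = (1/12)M(a²+b²) = (1/12)(1.65)[(0.102)² + (1.2)²] = 0.19943 kg m²; axis through the centre, so I = 0.19943 kg m².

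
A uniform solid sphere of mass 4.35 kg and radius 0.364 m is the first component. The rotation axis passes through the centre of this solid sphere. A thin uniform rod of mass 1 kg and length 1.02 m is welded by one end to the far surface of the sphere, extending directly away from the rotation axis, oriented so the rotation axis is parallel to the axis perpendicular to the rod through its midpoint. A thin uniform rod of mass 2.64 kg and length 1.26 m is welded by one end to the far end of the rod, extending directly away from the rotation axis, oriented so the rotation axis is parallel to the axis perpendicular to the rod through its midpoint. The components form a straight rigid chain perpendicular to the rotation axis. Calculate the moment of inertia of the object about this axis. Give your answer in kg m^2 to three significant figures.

Solid sphere: I_cm = (2/5)MR² = (2/5)(4.35)(0.364)² = 0.23054 kg m^2; axis through the centre, so I = 0.23054 kg m^2.
Thin rod: I_cm = (1/12)ML² = (1/12)(1)(1.02)² = 0.0867 kg m^2; centre at d = 0.364 + 0.51 = 0.874 m, so the parallel axis theorem gives I = 0.0867 + (1)(0.874)² = 0.85058 kg m^2.
Thin rod: I_cm = (1/12)ML² = (1/12)(2.64)(1.26)² = 0.34927 kg m^2; centre at d = 0.364 + 0.51 + 0.51 + 0.63 = 2.014 m, so the parallel axis theorem gives I = 0.34927 + (2.64)(2.014)² = 11.058 kg m^2.
Total I = 0.23054 + 0.85058 + 11.058 = 12.139 kg m^2.

12.1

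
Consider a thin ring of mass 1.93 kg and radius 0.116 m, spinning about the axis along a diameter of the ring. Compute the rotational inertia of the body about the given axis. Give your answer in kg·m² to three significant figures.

0.0130

I_cm = (1/2)MR² = (1/2)(1.93)(0.116)² = 0.012985 kg·m²; axis through the centre, so I = 0.012985 kg·m².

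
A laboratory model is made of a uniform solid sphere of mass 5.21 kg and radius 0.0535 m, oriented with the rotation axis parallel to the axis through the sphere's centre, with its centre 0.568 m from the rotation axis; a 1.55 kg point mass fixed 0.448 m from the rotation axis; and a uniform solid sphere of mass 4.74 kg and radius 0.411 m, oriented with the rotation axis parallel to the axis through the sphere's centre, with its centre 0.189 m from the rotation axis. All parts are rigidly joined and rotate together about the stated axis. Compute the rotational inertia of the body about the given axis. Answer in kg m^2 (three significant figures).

2.49

Solid sphere: I_cm = (2/5)MR² = (2/5)(5.21)(0.0535)² = 0.0059649 kg m^2; centre at d = 0.568 m, so the parallel axis theorem gives I = 0.0059649 + (5.21)(0.568)² = 1.6868 kg m^2.
Point mass: I_cm = 0; centre at d = 0.448 m, so the parallel axis theorem gives I = 0 + (1.55)(0.448)² = 0.31109 kg m^2.
Solid sphere: I_cm = (2/5)MR² = (2/5)(4.74)(0.411)² = 0.32027 kg m^2; centre at d = 0.189 m, so the parallel axis theorem gives I = 0.32027 + (4.74)(0.189)² = 0.48959 kg m^2.
Total I = 1.6868 + 0.31109 + 0.48959 = 2.4875 kg m^2.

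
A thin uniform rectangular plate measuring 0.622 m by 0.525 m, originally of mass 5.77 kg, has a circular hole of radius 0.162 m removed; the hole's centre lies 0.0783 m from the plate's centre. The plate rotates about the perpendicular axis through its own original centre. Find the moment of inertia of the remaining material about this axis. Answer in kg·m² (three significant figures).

Unpierced body about its centre: I₀ = (1/12)M(a²+b²) = (1/12)(5.77)[(0.622)² + (0.525)²] = 0.31856 kg·m².
The removed disk has mass m = M·πr²/(ab) = (5.77)·π(0.162)²/(0.622·0.525) = 1.4568 kg (same uniform areal density).
Its moment of inertia about the rotation axis (parallel-axis theorem): I_hole = (1/2)mr² + md² = (1/2)(1.4568)(0.162)² + (1.4568)(0.0783)² = 0.028048 kg·m².
Treating the hole as negative mass, I = I₀ − I_hole = 0.31856 − 0.028048 = 0.29051 kg·m².

0.291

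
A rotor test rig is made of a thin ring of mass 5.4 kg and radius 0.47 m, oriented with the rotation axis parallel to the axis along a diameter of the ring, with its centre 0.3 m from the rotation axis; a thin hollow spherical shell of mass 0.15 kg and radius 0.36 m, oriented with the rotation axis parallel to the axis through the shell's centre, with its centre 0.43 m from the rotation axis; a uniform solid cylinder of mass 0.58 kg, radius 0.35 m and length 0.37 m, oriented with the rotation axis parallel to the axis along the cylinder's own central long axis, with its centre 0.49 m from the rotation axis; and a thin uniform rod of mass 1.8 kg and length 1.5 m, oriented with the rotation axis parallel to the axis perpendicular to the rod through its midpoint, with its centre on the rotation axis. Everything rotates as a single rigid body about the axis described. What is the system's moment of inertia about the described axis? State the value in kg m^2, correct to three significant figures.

1.64

Thin ring: I_cm = (1/2)MR² = (1/2)(5.4)(0.47)² = 0.59643 kg m^2; centre at d = 0.3 m, so I = I_cm + Md² gives I = 0.59643 + (5.4)(0.3)² = 1.0824 kg m^2.
Spherical shell: I_cm = (2/3)MR² = (2/3)(0.15)(0.36)² = 0.01296 kg m^2; centre at d = 0.43 m, so I = I_cm + Md² gives I = 0.01296 + (0.15)(0.43)² = 0.040695 kg m^2.
Solid cylinder: I_cm = (1/2)MR² = (1/2)(0.58)(0.35)² = 0.035525 kg m^2; centre at d = 0.49 m, so I = I_cm + Md² gives I = 0.035525 + (0.58)(0.49)² = 0.17478 kg m^2.
Thin rod: I_cm = (1/12)ML² = (1/12)(1.8)(1.5)² = 0.3375 kg m^2; axis through the centre, so I = 0.3375 kg m^2.
Total I = 1.0824 + 0.040695 + 0.17478 + 0.3375 = 1.6354 kg m^2.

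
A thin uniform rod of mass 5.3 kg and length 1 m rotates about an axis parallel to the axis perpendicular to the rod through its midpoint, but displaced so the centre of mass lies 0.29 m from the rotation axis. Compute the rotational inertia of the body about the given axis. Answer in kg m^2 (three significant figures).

I_cm = (1/12)ML² = (1/12)(5.3)(1)² = 0.44167 kg m^2; centre at d = 0.29 m, so I = I_cm + Md² gives I = 0.44167 + (5.3)(0.29)² = 0.8874 kg m^2.

0.887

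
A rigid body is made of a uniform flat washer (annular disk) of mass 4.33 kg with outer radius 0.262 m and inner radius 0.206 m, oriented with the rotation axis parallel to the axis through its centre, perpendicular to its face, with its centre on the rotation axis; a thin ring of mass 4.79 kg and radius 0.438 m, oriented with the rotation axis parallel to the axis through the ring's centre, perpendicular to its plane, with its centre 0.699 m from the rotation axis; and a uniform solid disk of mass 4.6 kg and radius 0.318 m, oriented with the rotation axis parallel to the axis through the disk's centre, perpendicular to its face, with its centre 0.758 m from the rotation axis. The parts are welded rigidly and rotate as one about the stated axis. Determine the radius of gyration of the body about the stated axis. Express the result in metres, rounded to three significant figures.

Annular disk: I_cm = (1/2)M(R²+r²) = (1/2)(4.33)[(0.262)² + (0.206)²] = 0.24049 kg·m²; axis through the centre, so I = 0.24049 kg·m².
Thin ring: I_cm = MR² = (4.79)(0.438)² = 0.91893 kg·m²; centre at d = 0.699 m, so I = I_cm + Md² gives I = 0.91893 + (4.79)(0.699)² = 3.2593 kg·m².
Solid disk: I_cm = (1/2)MR² = (1/2)(4.6)(0.318)² = 0.23259 kg·m²; centre at d = 0.758 m, so I = I_cm + Md² gives I = 0.23259 + (4.6)(0.758)² = 2.8756 kg·m².
Total I = 6.3754 kg·m²; total mass M = 13.72 kg.
k = √(I/M) = √(6.3754/13.72) = 0.68167 m.

0.682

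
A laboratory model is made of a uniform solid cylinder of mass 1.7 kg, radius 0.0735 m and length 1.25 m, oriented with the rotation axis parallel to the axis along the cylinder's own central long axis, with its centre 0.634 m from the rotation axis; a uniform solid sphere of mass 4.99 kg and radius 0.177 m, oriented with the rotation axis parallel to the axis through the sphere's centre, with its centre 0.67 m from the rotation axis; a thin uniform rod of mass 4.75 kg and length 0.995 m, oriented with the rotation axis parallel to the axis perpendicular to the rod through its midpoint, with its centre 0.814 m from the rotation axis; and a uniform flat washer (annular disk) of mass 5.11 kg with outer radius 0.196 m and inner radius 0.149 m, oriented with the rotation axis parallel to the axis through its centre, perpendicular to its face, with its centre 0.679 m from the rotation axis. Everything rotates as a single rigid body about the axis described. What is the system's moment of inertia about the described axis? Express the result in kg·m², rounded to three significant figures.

Solid cylinder: I_cm = (1/2)MR² = (1/2)(1.7)(0.0735)² = 0.0045919 kg·m²; centre at d = 0.634 m, so the parallel axis theorem gives I = 0.0045919 + (1.7)(0.634)² = 0.68792 kg·m².
Solid sphere: I_cm = (2/5)MR² = (2/5)(4.99)(0.177)² = 0.062533 kg·m²; centre at d = 0.67 m, so the parallel axis theorem gives I = 0.062533 + (4.99)(0.67)² = 2.3025 kg·m².
Thin rod: I_cm = (1/12)ML² = (1/12)(4.75)(0.995)² = 0.39188 kg·m²; centre at d = 0.814 m, so the parallel axis theorem gives I = 0.39188 + (4.75)(0.814)² = 3.5392 kg·m².
Annular disk: I_cm = (1/2)M(R²+r²) = (1/2)(5.11)[(0.196)² + (0.149)²] = 0.15488 kg·m²; centre at d = 0.679 m, so the parallel axis theorem gives I = 0.15488 + (5.11)(0.679)² = 2.5108 kg·m².
Total I = 0.68792 + 2.3025 + 3.5392 + 2.5108 = 9.0405 kg·m².

9.04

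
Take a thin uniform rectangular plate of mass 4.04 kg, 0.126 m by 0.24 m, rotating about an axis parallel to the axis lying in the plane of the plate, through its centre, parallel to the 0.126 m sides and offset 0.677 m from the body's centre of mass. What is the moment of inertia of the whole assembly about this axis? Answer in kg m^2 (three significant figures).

1.87

I_cm = (1/12)Mb² = (1/12)(4.04)(0.24)² = 0.019392 kg m^2; centre at d = 0.677 m, so I = I_cm + Md² gives I = 0.019392 + (4.04)(0.677)² = 1.871 kg m^2.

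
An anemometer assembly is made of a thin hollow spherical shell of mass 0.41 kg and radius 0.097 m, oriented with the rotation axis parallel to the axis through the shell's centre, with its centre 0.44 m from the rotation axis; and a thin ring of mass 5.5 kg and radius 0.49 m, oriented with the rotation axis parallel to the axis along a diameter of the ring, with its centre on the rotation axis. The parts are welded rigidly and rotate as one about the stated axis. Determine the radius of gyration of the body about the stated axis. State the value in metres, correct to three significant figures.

Spherical shell: I_cm = (2/3)MR² = (2/3)(0.41)(0.097)² = 0.0025718 kg m^2; centre at d = 0.44 m, so I = I_cm + Md² gives I = 0.0025718 + (0.41)(0.44)² = 0.081948 kg m^2.
Thin ring: I_cm = (1/2)MR² = (1/2)(5.5)(0.49)² = 0.66027 kg m^2; axis through the centre, so I = 0.66027 kg m^2.
Total I = 0.74222 kg m^2; total mass M = 5.91 kg.
k = √(I/M) = √(0.74222/5.91) = 0.35438 m.

0.354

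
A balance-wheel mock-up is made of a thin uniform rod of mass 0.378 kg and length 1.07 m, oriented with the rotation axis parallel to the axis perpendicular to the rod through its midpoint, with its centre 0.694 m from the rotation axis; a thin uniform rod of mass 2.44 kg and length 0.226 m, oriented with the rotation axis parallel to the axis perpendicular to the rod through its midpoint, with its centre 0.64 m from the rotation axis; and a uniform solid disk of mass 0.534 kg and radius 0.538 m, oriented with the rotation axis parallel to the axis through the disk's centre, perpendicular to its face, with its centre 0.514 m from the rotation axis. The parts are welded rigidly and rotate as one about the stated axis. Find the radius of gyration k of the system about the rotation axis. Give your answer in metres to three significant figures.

Thin rod: I_cm = (1/12)ML² = (1/12)(0.378)(1.07)² = 0.036064 kg m^2; centre at d = 0.694 m, so I = I_cm + Md² gives I = 0.036064 + (0.378)(0.694)² = 0.21812 kg m^2.
Thin rod: I_cm = (1/12)ML² = (1/12)(2.44)(0.226)² = 0.010385 kg m^2; centre at d = 0.64 m, so I = I_cm + Md² gives I = 0.010385 + (2.44)(0.64)² = 1.0098 kg m^2.
Solid disk: I_cm = (1/2)MR² = (1/2)(0.534)(0.538)² = 0.077282 kg m^2; centre at d = 0.514 m, so I = I_cm + Md² gives I = 0.077282 + (0.534)(0.514)² = 0.21836 kg m^2.
Total I = 1.4463 kg m^2; total mass M = 3.352 kg.
k = √(I/M) = √(1.4463/3.352) = 0.65687 m.

0.657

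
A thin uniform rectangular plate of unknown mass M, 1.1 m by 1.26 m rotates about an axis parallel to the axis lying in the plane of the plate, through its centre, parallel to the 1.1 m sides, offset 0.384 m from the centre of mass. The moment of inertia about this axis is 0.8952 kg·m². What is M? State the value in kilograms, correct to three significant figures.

3.20

I = I_cm + Md² = (1/12)Mb² + Md² = M·[0.0833333·(1.26)² + (0.384)²] = M·0.27976.
So M = 0.8952 / 0.27976 = 3.1999 kg.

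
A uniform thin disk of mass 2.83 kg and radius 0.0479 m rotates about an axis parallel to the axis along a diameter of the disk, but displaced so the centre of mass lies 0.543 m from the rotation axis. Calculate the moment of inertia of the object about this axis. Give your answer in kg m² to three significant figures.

I_cm = (1/4)MR² = (1/4)(2.83)(0.0479)² = 0.0016233 kg m²; centre at d = 0.543 m, so I = I_cm + Md² gives I = 0.0016233 + (2.83)(0.543)² = 0.83605 kg m².

0.836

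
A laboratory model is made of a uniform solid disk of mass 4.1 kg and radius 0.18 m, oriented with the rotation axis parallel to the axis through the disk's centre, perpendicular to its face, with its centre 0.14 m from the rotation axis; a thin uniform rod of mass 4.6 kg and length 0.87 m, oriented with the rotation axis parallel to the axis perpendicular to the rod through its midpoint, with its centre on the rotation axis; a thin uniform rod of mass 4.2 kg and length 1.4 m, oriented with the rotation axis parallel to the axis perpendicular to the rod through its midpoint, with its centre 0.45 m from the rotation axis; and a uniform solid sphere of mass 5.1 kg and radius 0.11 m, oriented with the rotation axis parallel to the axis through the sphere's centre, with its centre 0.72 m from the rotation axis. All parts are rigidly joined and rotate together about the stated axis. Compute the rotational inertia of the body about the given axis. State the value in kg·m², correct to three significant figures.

4.64

Solid disk: I_cm = (1/2)MR² = (1/2)(4.1)(0.18)² = 0.06642 kg·m²; centre at d = 0.14 m, so the parallel axis theorem gives I = 0.06642 + (4.1)(0.14)² = 0.14678 kg·m².
Thin rod: I_cm = (1/12)ML² = (1/12)(4.6)(0.87)² = 0.29014 kg·m²; axis through the centre, so I = 0.29014 kg·m².
Thin rod: I_cm = (1/12)ML² = (1/12)(4.2)(1.4)² = 0.686 kg·m²; centre at d = 0.45 m, so the parallel axis theorem gives I = 0.686 + (4.2)(0.45)² = 1.5365 kg·m².
Solid sphere: I_cm = (2/5)MR² = (2/5)(5.1)(0.11)² = 0.024684 kg·m²; centre at d = 0.72 m, so the parallel axis theorem gives I = 0.024684 + (5.1)(0.72)² = 2.6685 kg·m².
Total I = 0.14678 + 0.29014 + 1.5365 + 2.6685 = 4.6419 kg·m².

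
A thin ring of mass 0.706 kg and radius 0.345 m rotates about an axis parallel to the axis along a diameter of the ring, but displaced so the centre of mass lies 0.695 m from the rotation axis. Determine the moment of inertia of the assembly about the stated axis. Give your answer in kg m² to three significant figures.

I_cm = (1/2)MR² = (1/2)(0.706)(0.345)² = 0.042016 kg m²; centre at d = 0.695 m, so the parallel axis theorem gives I = 0.042016 + (0.706)(0.695)² = 0.38303 kg m².

0.383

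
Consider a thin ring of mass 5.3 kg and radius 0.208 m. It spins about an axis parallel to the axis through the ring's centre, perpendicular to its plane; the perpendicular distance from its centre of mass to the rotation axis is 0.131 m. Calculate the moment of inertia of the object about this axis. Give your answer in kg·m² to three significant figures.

0.320

I_cm = MR² = (5.3)(0.208)² = 0.2293 kg·m²; centre at d = 0.131 m, so the parallel axis theorem gives I = 0.2293 + (5.3)(0.131)² = 0.32025 kg·m².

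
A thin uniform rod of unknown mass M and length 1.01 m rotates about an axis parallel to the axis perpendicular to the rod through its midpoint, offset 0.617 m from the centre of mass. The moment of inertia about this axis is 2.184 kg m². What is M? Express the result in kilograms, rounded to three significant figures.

4.69

I = I_cm + Md² = (1/12)ML² + Md² = M·[0.0833333·(1.01)² + (0.617)²] = M·0.4657.
So M = 2.184 / 0.4657 = 4.6897 kg.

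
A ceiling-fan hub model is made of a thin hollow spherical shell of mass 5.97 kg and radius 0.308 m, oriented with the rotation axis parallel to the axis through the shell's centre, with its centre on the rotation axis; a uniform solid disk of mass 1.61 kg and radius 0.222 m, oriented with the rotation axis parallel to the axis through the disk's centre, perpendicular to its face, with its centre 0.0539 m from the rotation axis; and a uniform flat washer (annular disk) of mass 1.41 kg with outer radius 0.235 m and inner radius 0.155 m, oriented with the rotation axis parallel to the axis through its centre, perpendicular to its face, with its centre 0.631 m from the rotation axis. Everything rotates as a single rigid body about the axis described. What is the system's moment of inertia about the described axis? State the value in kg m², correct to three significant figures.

Spherical shell: I_cm = (2/3)MR² = (2/3)(5.97)(0.308)² = 0.37756 kg m²; axis through the centre, so I = 0.37756 kg m².
Solid disk: I_cm = (1/2)MR² = (1/2)(1.61)(0.222)² = 0.039674 kg m²; centre at d = 0.0539 m, so I = I_cm + Md² gives I = 0.039674 + (1.61)(0.0539)² = 0.044351 kg m².
Annular disk: I_cm = (1/2)M(R²+r²) = (1/2)(1.41)[(0.235)² + (0.155)²] = 0.055871 kg m²; centre at d = 0.631 m, so I = I_cm + Md² gives I = 0.055871 + (1.41)(0.631)² = 0.61728 kg m².
Total I = 0.37756 + 0.044351 + 0.61728 = 1.0392 kg m².

1.04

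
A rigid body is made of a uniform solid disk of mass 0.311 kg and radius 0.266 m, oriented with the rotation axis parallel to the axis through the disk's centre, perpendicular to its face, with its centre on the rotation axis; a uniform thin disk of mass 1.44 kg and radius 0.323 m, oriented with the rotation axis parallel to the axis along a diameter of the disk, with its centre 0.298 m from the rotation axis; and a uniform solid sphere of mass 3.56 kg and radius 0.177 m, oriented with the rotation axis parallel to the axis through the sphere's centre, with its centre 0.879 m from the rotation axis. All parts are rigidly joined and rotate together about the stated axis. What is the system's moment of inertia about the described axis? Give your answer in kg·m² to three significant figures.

Solid disk: I_cm = (1/2)MR² = (1/2)(0.311)(0.266)² = 0.011003 kg·m²; axis through the centre, so I = 0.011003 kg·m².
Thin disk: I_cm = (1/4)MR² = (1/4)(1.44)(0.323)² = 0.037558 kg·m²; centre at d = 0.298 m, so I = I_cm + Md² gives I = 0.037558 + (1.44)(0.298)² = 0.16544 kg·m².
Solid sphere: I_cm = (2/5)MR² = (2/5)(3.56)(0.177)² = 0.044612 kg·m²; centre at d = 0.879 m, so I = I_cm + Md² gives I = 0.044612 + (3.56)(0.879)² = 2.7952 kg·m².
Total I = 0.011003 + 0.16544 + 2.7952 = 2.9717 kg·m².

2.97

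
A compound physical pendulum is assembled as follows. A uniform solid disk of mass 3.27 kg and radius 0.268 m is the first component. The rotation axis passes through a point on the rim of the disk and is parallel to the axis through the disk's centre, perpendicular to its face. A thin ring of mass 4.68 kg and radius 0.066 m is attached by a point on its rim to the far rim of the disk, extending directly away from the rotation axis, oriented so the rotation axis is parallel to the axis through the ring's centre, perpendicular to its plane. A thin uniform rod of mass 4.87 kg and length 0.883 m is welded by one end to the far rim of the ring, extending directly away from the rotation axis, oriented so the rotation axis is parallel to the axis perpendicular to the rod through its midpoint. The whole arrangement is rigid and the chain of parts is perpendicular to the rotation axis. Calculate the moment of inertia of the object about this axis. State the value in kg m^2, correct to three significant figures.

8.38

Solid disk: I_cm = (1/2)MR² = (1/2)(3.27)(0.268)² = 0.11743 kg m^2; centre at d = 0.268 m, so the parallel axis theorem gives I = 0.11743 + (3.27)(0.268)² = 0.3523 kg m^2.
Thin ring: I_cm = MR² = (4.68)(0.066)² = 0.020386 kg m^2; centre at d = 0.268 + 0.268 + 0.066 = 0.602 m, so the parallel axis theorem gives I = 0.020386 + (4.68)(0.602)² = 1.7164 kg m^2.
Thin rod: I_cm = (1/12)ML² = (1/12)(4.87)(0.883)² = 0.31642 kg m^2; centre at d = 0.268 + 0.268 + 0.066 + 0.066 + 0.4415 = 1.1095 m, so the parallel axis theorem gives I = 0.31642 + (4.87)(1.1095)² = 6.3113 kg m^2.
Total I = 0.3523 + 1.7164 + 6.3113 = 8.3801 kg m^2.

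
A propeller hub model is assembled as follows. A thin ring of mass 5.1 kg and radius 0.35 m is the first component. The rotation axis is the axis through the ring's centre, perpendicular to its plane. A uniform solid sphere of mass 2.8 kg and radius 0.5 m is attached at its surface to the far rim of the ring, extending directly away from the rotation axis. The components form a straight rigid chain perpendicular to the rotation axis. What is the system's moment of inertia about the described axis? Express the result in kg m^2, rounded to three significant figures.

2.93

Thin ring: I_cm = MR² = (5.1)(0.35)² = 0.62475 kg m^2; axis through the centre, so I = 0.62475 kg m^2.
Solid sphere: I_cm = (2/5)MR² = (2/5)(2.8)(0.5)² = 0.28 kg m^2; centre at d = 0.35 + 0.5 = 0.85 m, so the parallel axis theorem gives I = 0.28 + (2.8)(0.85)² = 2.303 kg m^2.
Total I = 0.62475 + 2.303 = 2.9277 kg m^2.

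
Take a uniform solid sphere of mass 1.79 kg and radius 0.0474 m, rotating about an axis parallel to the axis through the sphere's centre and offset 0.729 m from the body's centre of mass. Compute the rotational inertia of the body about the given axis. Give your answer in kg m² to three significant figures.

0.953

I_cm = (2/5)MR² = (2/5)(1.79)(0.0474)² = 0.0016087 kg m²; centre at d = 0.729 m, so I = I_cm + Md² gives I = 0.0016087 + (1.79)(0.729)² = 0.95289 kg m².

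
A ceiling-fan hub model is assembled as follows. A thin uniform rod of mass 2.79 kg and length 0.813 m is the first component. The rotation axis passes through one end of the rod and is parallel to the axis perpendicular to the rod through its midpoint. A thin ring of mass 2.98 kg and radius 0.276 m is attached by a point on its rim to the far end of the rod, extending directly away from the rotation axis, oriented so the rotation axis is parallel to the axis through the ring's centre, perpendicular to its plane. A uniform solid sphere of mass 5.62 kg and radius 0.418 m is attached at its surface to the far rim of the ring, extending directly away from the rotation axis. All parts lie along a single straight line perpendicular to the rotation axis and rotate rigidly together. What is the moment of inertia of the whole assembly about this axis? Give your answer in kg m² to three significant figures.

Thin rod: I_cm = (1/12)ML² = (1/12)(2.79)(0.813)² = 0.15368 kg m²; centre at d = 0.4065 m, so the parallel axis theorem gives I = 0.15368 + (2.79)(0.4065)² = 0.6147 kg m².
Thin ring: I_cm = MR² = (2.98)(0.276)² = 0.227 kg m²; centre at d = 0.4065 + 0.4065 + 0.276 = 1.089 m, so the parallel axis theorem gives I = 0.227 + (2.98)(1.089)² = 3.761 kg m².
Solid sphere: I_cm = (2/5)MR² = (2/5)(5.62)(0.418)² = 0.39278 kg m²; centre at d = 0.4065 + 0.4065 + 0.276 + 0.276 + 0.418 = 1.783 m, so the parallel axis theorem gives I = 0.39278 + (5.62)(1.783)² = 18.259 kg m².
Total I = 0.6147 + 3.761 + 18.259 = 22.635 kg m².

22.6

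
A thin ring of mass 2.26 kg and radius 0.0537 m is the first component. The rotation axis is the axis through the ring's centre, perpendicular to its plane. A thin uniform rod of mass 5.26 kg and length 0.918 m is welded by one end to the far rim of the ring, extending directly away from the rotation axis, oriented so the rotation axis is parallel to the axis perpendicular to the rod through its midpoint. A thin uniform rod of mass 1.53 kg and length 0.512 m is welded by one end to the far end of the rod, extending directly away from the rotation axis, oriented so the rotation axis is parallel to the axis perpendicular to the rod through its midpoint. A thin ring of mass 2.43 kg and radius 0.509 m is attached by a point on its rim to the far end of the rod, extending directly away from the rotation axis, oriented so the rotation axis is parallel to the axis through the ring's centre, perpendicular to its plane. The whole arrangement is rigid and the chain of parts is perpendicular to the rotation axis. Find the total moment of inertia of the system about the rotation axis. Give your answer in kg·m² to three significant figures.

Thin ring: I_cm = MR² = (2.26)(0.0537)² = 0.0065171 kg·m²; axis through the centre, so I = 0.0065171 kg·m².
Thin rod: I_cm = (1/12)ML² = (1/12)(5.26)(0.918)² = 0.36939 kg·m²; centre at d = 0.0537 + 0.459 = 0.5127 m, so the parallel axis theorem gives I = 0.36939 + (5.26)(0.5127)² = 1.752 kg·m².
Thin rod: I_cm = (1/12)ML² = (1/12)(1.53)(0.512)² = 0.033423 kg·m²; centre at d = 0.0537 + 0.459 + 0.459 + 0.256 = 1.2277 m, so the parallel axis theorem gives I = 0.033423 + (1.53)(1.2277)² = 2.3395 kg·m².
Thin ring: I_cm = MR² = (2.43)(0.509)² = 0.62957 kg·m²; centre at d = 0.0537 + 0.459 + 0.459 + 0.256 + 0.256 + 0.509 = 1.9927 m, so the parallel axis theorem gives I = 0.62957 + (2.43)(1.9927)² = 10.279 kg·m².
Total I = 0.0065171 + 1.752 + 2.3395 + 10.279 = 14.377 kg·m².

14.4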